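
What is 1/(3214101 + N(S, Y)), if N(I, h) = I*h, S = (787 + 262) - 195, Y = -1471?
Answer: 1/1957867 ≈ 5.1076e-7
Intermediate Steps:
S = 854 (S = 1049 - 195 = 854)
1/(3214101 + N(S, Y)) = 1/(3214101 + 854*(-1471)) = 1/(3214101 - 1256234) = 1/1957867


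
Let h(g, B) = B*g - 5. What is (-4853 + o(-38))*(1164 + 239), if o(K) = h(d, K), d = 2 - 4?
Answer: -6709146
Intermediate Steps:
d = -2
h(g, B) = -5 + B*g
o(K) = -5 - 2*K (o(K) = -5 + K*(-2) = -5 - 2*K)
(-4853 + o(-38))*(1164 + 239) = (-4853 + (-5 - 2*(-38)))*(1164 + 239) = (-4853 + (-5 + 76))*1403 = (-4853 + 71)*1403 = -4782*1403 = -6709146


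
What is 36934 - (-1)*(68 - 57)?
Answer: 36945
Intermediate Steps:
36934 - (-1)*(68 - 57) = 36934 - (-1)*11 = 36934 - 1*(-11) = 36934 + 11 = 36945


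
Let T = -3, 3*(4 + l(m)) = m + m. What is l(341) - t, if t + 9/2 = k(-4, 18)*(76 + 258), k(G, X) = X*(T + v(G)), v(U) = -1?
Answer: 145655/6 ≈ 24276.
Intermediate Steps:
l(m) = -4 + 2*m/3 (l(m) = -4 + (m + m)/3 = -4 + (2*m)/3 = -4 + 2*m/3)
k(G, X) = -4*X (k(G, X) = X*(-3 - 1) = X*(-4) = -4*X)
t = -48105/2 (t = -9/2 + (-4*18)*(76 + 258) = -9/2 - 72*334 = -9/2 - 24048 = -48105/2 ≈ -24053.)
l(341) - t = (-4 + (⅔)*341) - 1*(-48105/2) = (-4 + 682/3) + 48105/2 = 670/3 + 48105/2 = 145655/6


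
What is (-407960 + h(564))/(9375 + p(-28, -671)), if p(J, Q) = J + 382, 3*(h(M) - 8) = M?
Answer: -407764/9729 ≈ -41.912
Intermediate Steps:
h(M) = 8 + M/3
p(J, Q) = 382 + J
(-407960 + h(564))/(9375 + p(-28, -671)) = (-407960 + (8 + (1/3)*564))/(9375 + (382 - 28)) = (-407960 + (8 + 188))/(9375 + 354) = (-407960 + 196)/9729 = -407764*1/9729 = -407764/9729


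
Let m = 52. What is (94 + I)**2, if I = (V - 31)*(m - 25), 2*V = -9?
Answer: 2989441/4 ≈ 7.4736e+5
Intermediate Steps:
V = -9/2 (V = (1/2)*(-9) = -9/2 ≈ -4.5000)
I = -1917/2 (I = (-9/2 - 31)*(52 - 25) = -71/2*27 = -1917/2 ≈ -958.50)
(94 + I)**2 = (94 - 1917/2)**2 = (-1729/2)**2 = 2989441/4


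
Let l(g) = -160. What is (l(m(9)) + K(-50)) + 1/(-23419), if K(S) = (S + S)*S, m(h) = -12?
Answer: 113347959/23419 ≈ 4840.0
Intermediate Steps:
K(S) = 2*S**2 (K(S) = (2*S)*S = 2*S**2)
(l(m(9)) + K(-50)) + 1/(-23419) = (-160 + 2*(-50)**2) + 1/(-23419) = (-160 + 2*2500) - 1/23419 = (-160 + 5000) - 1/23419 = 4840 - 1/23419 = 113347959/23419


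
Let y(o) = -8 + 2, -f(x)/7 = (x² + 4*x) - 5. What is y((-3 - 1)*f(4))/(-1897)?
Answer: 6/1897 ≈ 0.0031629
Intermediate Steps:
f(x) = 35 - 28*x - 7*x² (f(x) = -7*((x² + 4*x) - 5) = -7*(-5 + x² + 4*x) = 35 - 28*x - 7*x²)
y(o) = -6
y((-3 - 1)*f(4))/(-1897) = -6/(-1897) = -6*(-1/1897) = 6/1897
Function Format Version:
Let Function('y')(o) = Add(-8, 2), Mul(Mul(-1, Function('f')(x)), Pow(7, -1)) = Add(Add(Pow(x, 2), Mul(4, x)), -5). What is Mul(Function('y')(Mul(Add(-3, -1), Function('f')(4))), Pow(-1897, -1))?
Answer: Rational(6, 1897) ≈ 0.0031629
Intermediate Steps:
Function('f')(x) = Add(35, Mul(-28, x), Mul(-7, Pow(x, 2))) (Function('f')(x) = Mul(-7, Add(Add(Pow(x, 2), Mul(4, x)), -5)) = Mul(-7, Add(-5, Pow(x, 2), Mul(4, x))) = Add(35, Mul(-28, x), Mul(-7, Pow(x, 2))))
Function('y')(o) = -6
Mul(Function('y')(Mul(Add(-3, -1), Function('f')(4))), Pow(-1897, -1)) = Mul(-6, Pow(-1897, -1)) = Mul(-6, Rational(-1, 1897)) = Rational(6, 1897)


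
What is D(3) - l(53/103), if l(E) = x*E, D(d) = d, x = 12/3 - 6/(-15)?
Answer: 379/515 ≈ 0.73592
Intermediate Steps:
x = 22/5 (x = 12*(1/3) - 6*(-1/15) = 4 + 2/5 = 22/5 ≈ 4.4000)
l(E) = 22*E/5
D(3) - l(53/103) = 3 - 22*53/103/5 = 3 - 22*53*(1/103)/5 = 3 - 22*53/(5*103) = 3 - 1*1166/515 = 3 - 1166/515 = 379/515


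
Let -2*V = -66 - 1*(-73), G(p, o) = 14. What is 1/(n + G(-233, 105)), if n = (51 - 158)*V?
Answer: 2/777 ≈ 0.0025740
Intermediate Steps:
V = -7/2 (V = -(-66 - 1*(-73))/2 = -(-66 + 73)/2 = -½*7 = -7/2 ≈ -3.5000)
n = 749/2 (n = (51 - 158)*(-7/2) = -107*(-7/2) = 749/2 ≈ 374.50)
1/(n + G(-233, 105)) = 1/(749/2 + 14) = 1/(777/2) = 2/777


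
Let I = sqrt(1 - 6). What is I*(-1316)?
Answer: -1316*I*sqrt(5) ≈ -2942.7*I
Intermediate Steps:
I = I*sqrt(5) (I = sqrt(-5) = I*sqrt(5) ≈ 2.2361*I)
I*(-1316) = (I*sqrt(5))*(-1316) = -1316*I*sqrt(5)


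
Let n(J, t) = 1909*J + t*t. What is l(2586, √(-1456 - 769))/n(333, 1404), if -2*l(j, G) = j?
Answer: -431/868971 ≈ -0.00049599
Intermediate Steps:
n(J, t) = t² + 1909*J (n(J, t) = 1909*J + t² = t² + 1909*J)
l(j, G) = -j/2
l(2586, √(-1456 - 769))/n(333, 1404) = (-½*2586)/(1404² + 1909*333) = -1293/(1971216 + 635697) = -1293/2606913 = -1293*1/2606913 = -431/868971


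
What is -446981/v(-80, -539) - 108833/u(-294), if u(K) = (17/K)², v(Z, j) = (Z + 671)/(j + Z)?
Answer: -5479628832037/170799 ≈ -3.2082e+7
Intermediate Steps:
v(Z, j) = (671 + Z)/(Z + j)
u(K) = 289/K²
-446981/v(-80, -539) - 108833/u(-294) = -446981*(-80 - 539)/(671 - 80) - 108833/(289/(-294)²) = -446981/(591/(-619)) - 108833/(289*(1/86436)) = -446981/((-1/619*591)) - 108833/289/86436 = -446981/(-591/619) - 108833*86436/289 = -446981*(-619/591) - 9407089188/289 = 276681239/591 - 9407089188/289 = -5479628832037/170799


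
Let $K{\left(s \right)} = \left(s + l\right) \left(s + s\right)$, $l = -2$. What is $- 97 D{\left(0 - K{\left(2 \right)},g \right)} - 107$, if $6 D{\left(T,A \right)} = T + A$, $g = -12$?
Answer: $87$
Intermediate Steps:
$K{\left(s \right)} = 2 s \left(-2 + s\right)$ ($K{\left(s \right)} = \left(s - 2\right) \left(s + s\right) = \left(-2 + s\right) 2 s = 2 s \left(-2 + s\right)$)
$D{\left(T,A \right)} = \frac{A}{6} + \frac{T}{6}$ ($D{\left(T,A \right)} = \frac{T + A}{6} = \frac{A + T}{6} = \frac{A}{6} + \frac{T}{6}$)
$- 97 D{\left(0 - K{\left(2 \right)},g \right)} - 107 = - 97 \left(\frac{1}{6} \left(-12\right) + \frac{0 - 2 \cdot 2 \left(-2 + 2\right)}{6}\right) - 107 = - 97 \left(-2 + \frac{0 - 2 \cdot 2 \cdot 0}{6}\right) - 107 = - 97 \left(-2 + \frac{0 - 0}{6}\right) - 107 = - 97 \left(-2 + \frac{0 + 0}{6}\right) - 107 = - 97 \left(-2 + \frac{1}{6} \cdot 0\right) - 107 = - 97 \left(-2 + 0\right) - 107 = \left(-97\right) \left(-2\right) - 107 = 194 - 107 = 87$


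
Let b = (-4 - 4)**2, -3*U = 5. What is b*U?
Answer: -320/3 ≈ -106.67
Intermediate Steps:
U = -5/3 (U = -1/3*5 = -5/3 ≈ -1.6667)
b = 64 (b = (-8)**2 = 64)
b*U = 64*(-5/3) = -320/3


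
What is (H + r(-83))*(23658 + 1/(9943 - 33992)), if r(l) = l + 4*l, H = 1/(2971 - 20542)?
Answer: -4148773105029806/422564979 ≈ -9.8181e+6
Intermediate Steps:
H = -1/17571 (H = 1/(-17571) = -1/17571 ≈ -5.6912e-5)
r(l) = 5*l
(H + r(-83))*(23658 + 1/(9943 - 33992)) = (-1/17571 + 5*(-83))*(23658 + 1/(9943 - 33992)) = (-1/17571 - 415)*(23658 + 1/(-24049)) = -7291966*(23658 - 1/24049)/17571 = -7291966/17571*568951241/24049 = -4148773105029806/422564979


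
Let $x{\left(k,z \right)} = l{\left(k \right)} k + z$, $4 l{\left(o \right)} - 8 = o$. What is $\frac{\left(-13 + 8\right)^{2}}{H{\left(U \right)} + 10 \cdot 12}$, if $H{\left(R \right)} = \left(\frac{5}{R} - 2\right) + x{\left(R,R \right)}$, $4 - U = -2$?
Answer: $\frac{6}{35} \approx 0.17143$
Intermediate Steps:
$U = 6$ ($U = 4 - -2 = 4 + 2 = 6$)
$l{\left(o \right)} = 2 + \frac{o}{4}$
$x{\left(k,z \right)} = z + k \left(2 + \frac{k}{4}\right)$ ($x{\left(k,z \right)} = \left(2 + \frac{k}{4}\right) k + z = k \left(2 + \frac{k}{4}\right) + z = z + k \left(2 + \frac{k}{4}\right)$)
$H{\left(R \right)} = -2 + R + \frac{5}{R} + \frac{R \left(8 + R\right)}{4}$ ($H{\left(R \right)} = \left(\frac{5}{R} - 2\right) + \left(R + \frac{R \left(8 + R\right)}{4}\right) = \left(-2 + \frac{5}{R}\right) + \left(R + \frac{R \left(8 + R\right)}{4}\right) = -2 + R + \frac{5}{R} + \frac{R \left(8 + R\right)}{4}$)
$\frac{\left(-13 + 8\right)^{2}}{H{\left(U \right)} + 10 \cdot 12} = \frac{\left(-13 + 8\right)^{2}}{\left(-2 + 3 \cdot 6 + \frac{5}{6} + \frac{6^{2}}{4}\right) + 10 \cdot 12} = \frac{\left(-5\right)^{2}}{\left(-2 + 18 + 5 \cdot \frac{1}{6} + \frac{1}{4} \cdot 36\right) + 120} = \frac{25}{\left(-2 + 18 + \frac{5}{6} + 9\right) + 120} = \frac{25}{\frac{155}{6} + 120} = \frac{25}{\frac{875}{6}} = 25 \cdot \frac{6}{875} = \frac{6}{35}$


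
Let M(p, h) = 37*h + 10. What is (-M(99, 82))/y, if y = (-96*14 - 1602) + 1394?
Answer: 761/388 ≈ 1.9613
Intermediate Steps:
M(p, h) = 10 + 37*h
y = -1552 (y = (-1344 - 1602) + 1394 = -2946 + 1394 = -1552)
(-M(99, 82))/y = -(10 + 37*82)/(-1552) = -(10 + 3034)*(-1/1552) = -1*3044*(-1/1552) = -3044*(-1/1552) = 761/388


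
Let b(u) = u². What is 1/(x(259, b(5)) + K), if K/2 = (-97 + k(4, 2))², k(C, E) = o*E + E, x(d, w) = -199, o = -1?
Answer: 1/18619 ≈ 5.3709e-5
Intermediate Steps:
k(C, E) = 0 (k(C, E) = -E + E = 0)
K = 18818 (K = 2*(-97 + 0)² = 2*(-97)² = 2*9409 = 18818)
1/(x(259, b(5)) + K) = 1/(-199 + 18818) = 1/18619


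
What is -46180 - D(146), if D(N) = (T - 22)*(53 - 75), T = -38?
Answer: -47500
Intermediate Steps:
D(N) = 1320 (D(N) = (-38 - 22)*(53 - 75) = -60*(-22) = 1320)
-46180 - D(146) = -46180 - 1*1320 = -46180 - 1320 = -47500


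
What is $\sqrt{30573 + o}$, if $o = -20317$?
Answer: $4 \sqrt{641} \approx 101.27$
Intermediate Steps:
$\sqrt{30573 + o} = \sqrt{30573 - 20317} = \sqrt{10256} = 4 \sqrt{641}$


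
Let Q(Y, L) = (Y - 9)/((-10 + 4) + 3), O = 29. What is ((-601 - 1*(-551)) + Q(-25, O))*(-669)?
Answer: 25868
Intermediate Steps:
Q(Y, L) = 3 - Y/3 (Q(Y, L) = (-9 + Y)/(-6 + 3) = (-9 + Y)/(-3) = (-9 + Y)*(-1/3) = 3 - Y/3)
((-601 - 1*(-551)) + Q(-25, O))*(-669) = ((-601 - 1*(-551)) + (3 - 1/3*(-25)))*(-669) = ((-601 + 551) + (3 + 25/3))*(-669) = (-50 + 34/3)*(-669) = -116/3*(-669) = 25868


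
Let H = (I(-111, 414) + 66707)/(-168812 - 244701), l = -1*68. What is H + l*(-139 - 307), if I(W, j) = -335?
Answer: 12540955892/413513 ≈ 30328.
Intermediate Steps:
l = -68
H = -66372/413513 (H = (-335 + 66707)/(-168812 - 244701) = 66372/(-413513) = 66372*(-1/413513) = -66372/413513 ≈ -0.16051)
H + l*(-139 - 307) = -66372/413513 - 68*(-139 - 307) = -66372/413513 - 68*(-446) = -66372/413513 + 30328 = 12540955892/413513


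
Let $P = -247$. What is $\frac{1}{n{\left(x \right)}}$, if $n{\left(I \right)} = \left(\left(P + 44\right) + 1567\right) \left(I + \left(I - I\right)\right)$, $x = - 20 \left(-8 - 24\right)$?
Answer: $\frac{1}{872960} \approx 1.1455 \cdot 10^{-6}$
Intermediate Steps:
$x = 640$ ($x = \left(-20\right) \left(-32\right) = 640$)
$n{\left(I \right)} = 1364 I$ ($n{\left(I \right)} = \left(\left(-247 + 44\right) + 1567\right) \left(I + \left(I - I\right)\right) = \left(-203 + 1567\right) \left(I + 0\right) = 1364 I$)
$\frac{1}{n{\left(x \right)}} = \frac{1}{1364 \cdot 640} = \frac{1}{872960}$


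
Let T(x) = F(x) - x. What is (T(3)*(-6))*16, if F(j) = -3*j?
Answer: 1152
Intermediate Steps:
T(x) = -4*x (T(x) = -3*x - x = -4*x)
(T(3)*(-6))*16 = (-4*3*(-6))*16 = -12*(-6)*16 = 72*16 = 1152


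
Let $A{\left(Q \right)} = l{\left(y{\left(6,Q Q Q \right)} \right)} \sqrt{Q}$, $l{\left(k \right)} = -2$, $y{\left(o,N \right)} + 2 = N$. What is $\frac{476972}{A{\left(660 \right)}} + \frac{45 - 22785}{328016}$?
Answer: $- \frac{5685}{82004} - \frac{119243 \sqrt{165}}{165} \approx -9283.1$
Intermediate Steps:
$y{\left(o,N \right)} = -2 + N$
$A{\left(Q \right)} = - 2 \sqrt{Q}$
$\frac{476972}{A{\left(660 \right)}} + \frac{45 - 22785}{328016} = \frac{476972}{\left(-2\right) \sqrt{660}} + \frac{45 - 22785}{328016} = \frac{476972}{\left(-2\right) 2 \sqrt{165}} + \left(45 - 22785\right) \frac{1}{328016} = \frac{476972}{\left(-4\right) \sqrt{165}} - \frac{5685}{82004} = 476972 \left(- \frac{\sqrt{165}}{660}\right) - \frac{5685}{82004} = - \frac{119243 \sqrt{165}}{165} - \frac{5685}{82004} = - \frac{5685}{82004} - \frac{119243 \sqrt{165}}{165}$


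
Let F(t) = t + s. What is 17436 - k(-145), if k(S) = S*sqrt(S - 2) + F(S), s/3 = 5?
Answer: 17566 + 1015*I*sqrt(3) ≈ 17566.0 + 1758.0*I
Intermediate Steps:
s = 15 (s = 3*5 = 15)
F(t) = 15 + t (F(t) = t + 15 = 15 + t)
k(S) = 15 + S + S*sqrt(-2 + S) (k(S) = S*sqrt(S - 2) + (15 + S) = S*sqrt(-2 + S) + (15 + S) = 15 + S + S*sqrt(-2 + S))
17436 - k(-145) = 17436 - (15 - 145 - 145*sqrt(-2 - 145)) = 17436 - (15 - 145 - 1015*I*sqrt(3)) = 17436 - (-130 - 1015*I*sqrt(3)) = 17436 + (130 + 1015*I*sqrt(3)) = 17566 + 1015*I*sqrt(3)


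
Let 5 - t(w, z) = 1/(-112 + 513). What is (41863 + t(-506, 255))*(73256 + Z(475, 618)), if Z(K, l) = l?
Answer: 1240275535558/401 ≈ 3.0930e+9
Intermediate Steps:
t(w, z) = 2004/401 (t(w, z) = 5 - 1/(-112 + 513) = 5 - 1/401 = 2004/401)
(41863 + t(-506, 255))*(73256 + Z(475, 618)) = (41863 + 2004/401)*(73256 + 618) = (16789067/401)*73874 = 1240275535558/401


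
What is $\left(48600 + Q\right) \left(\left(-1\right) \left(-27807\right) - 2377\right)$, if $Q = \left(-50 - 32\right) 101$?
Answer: $1025286740$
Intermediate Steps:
$Q = -8282$ ($Q = \left(-82\right) 101 = -8282$)
$\left(48600 + Q\right) \left(\left(-1\right) \left(-27807\right) - 2377\right) = \left(48600 - 8282\right) \left(\left(-1\right) \left(-27807\right) - 2377\right) = 40318 \left(27807 - 2377\right) = 40318 \cdot 25430 = 1025286740$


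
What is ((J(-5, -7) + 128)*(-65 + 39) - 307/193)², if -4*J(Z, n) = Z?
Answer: 1684199186289/148996 ≈ 1.1304e+7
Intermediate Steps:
J(Z, n) = -Z/4
((J(-5, -7) + 128)*(-65 + 39) - 307/193)² = ((-¼*(-5) + 128)*(-65 + 39) - 307/193)² = ((5/4 + 128)*(-26) - 307*1/193)² = ((517/4)*(-26) - 307/193)² = (-6721/2 - 307/193)² = (-1297767/386)² = 1684199186289/148996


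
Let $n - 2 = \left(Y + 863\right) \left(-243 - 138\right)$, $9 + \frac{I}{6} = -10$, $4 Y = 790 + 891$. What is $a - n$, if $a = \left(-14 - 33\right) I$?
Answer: $\frac{1977097}{4} \approx 4.9427 \cdot 10^{5}$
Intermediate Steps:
$Y = \frac{1681}{4}$ ($Y = \frac{790 + 891}{4} = \frac{1}{4} \cdot 1681 = \frac{1681}{4} \approx 420.25$)
$I = -114$ ($I = -54 + 6 \left(-10\right) = -54 - 60 = -114$)
$n = - \frac{1955665}{4}$ ($n = 2 + \left(\frac{1681}{4} + 863\right) \left(-243 - 138\right) = 2 + \frac{5133}{4} \left(-381\right) = 2 - \frac{1955673}{4} = - \frac{1955665}{4} \approx -4.8892 \cdot 10^{5}$)
$a = 5358$ ($a = \left(-14 - 33\right) \left(-114\right) = \left(-47\right) \left(-114\right) = 5358$)
$a - n = 5358 - - \frac{1955665}{4} = 5358 + \frac{1955665}{4} = \frac{1977097}{4}$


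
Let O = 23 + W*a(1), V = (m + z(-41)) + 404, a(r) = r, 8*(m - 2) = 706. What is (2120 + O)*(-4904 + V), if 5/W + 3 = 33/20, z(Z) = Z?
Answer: -1028319083/108 ≈ -9.5215e+6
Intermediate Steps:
m = 361/4 (m = 2 + (1/8)*706 = 2 + 353/4 = 361/4 ≈ 90.250)
W = -100/27 (W = 5/(-3 + 33/20) = 5/(-27/20) = 5*(-20/27) = -100/27 ≈ -3.7037)
V = 1813/4 (V = (361/4 - 41) + 404 = 197/4 + 404 = 1813/4 ≈ 453.25)
O = 521/27 (O = 23 - 100/27*1 = 23 - 100/27 = 521/27 ≈ 19.296)
(2120 + O)*(-4904 + V) = (2120 + 521/27)*(-4904 + 1813/4) = (57761/27)*(-17803/4) = -1028319083/108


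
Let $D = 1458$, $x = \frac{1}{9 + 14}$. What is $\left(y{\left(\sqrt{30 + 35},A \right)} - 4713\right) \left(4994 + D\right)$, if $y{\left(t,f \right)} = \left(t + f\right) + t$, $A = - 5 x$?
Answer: $- \frac{699422608}{23} + 12904 \sqrt{65} \approx -3.0306 \cdot 10^{7}$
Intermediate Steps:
$x = \frac{1}{23} \approx 0.043478$
$A = - \frac{5}{23}$ ($A = \left(-5\right) \frac{1}{23} = - \frac{5}{23} \approx -0.21739$)
$y{\left(t,f \right)} = f + 2 t$ ($y{\left(t,f \right)} = \left(f + t\right) + t = f + 2 t$)
$\left(y{\left(\sqrt{30 + 35},A \right)} - 4713\right) \left(4994 + D\right) = \left(\left(- \frac{5}{23} + 2 \sqrt{30 + 35}\right) - 4713\right) \left(4994 + 1458\right) = \left(\left(- \frac{5}{23} + 2 \sqrt{65}\right) - 4713\right) 6452 = \left(- \frac{108404}{23} + 2 \sqrt{65}\right) 6452 = - \frac{699422608}{23} + 12904 \sqrt{65}$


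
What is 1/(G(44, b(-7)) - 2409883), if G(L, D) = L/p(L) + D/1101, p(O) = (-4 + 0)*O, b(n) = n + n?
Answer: -4404/10613125889 ≈ -4.1496e-7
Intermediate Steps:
b(n) = 2*n
p(O) = -4*O
G(L, D) = -¼ + D/1101 (G(L, D) = L/((-4*L)) + D/1101 = L*(-1/(4*L)) + D*(1/1101) = -¼ + D/1101)
1/(G(44, b(-7)) - 2409883) = 1/((-¼ + (2*(-7))/1101) - 2409883) = 1/((-¼ + (1/1101)*(-14)) - 2409883) = 1/((-¼ - 14/1101) - 2409883) = 1/(-1157/4404 - 2409883) = 1/(-10613125889/4404) = -4404/10613125889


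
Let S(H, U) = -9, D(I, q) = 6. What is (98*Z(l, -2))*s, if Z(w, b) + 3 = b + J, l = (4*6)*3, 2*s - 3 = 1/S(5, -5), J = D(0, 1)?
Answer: 1274/9 ≈ 141.56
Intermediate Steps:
J = 6
s = 13/9 (s = 3/2 + (1/2)/(-9) = 3/2 + (1/2)*(-1/9) = 3/2 - 1/18 = 13/9 ≈ 1.4444)
l = 72 (l = 24*3 = 72)
Z(w, b) = 3 + b (Z(w, b) = -3 + (b + 6) = -3 + (6 + b) = 3 + b)
(98*Z(l, -2))*s = (98*(3 - 2))*(13/9) = (98*1)*(13/9) = 98*(13/9) = 1274/9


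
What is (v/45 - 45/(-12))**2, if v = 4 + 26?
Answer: 2809/144 ≈ 19.507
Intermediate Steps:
v = 30
(v/45 - 45/(-12))**2 = (30/45 - 45/(-12))**2 = (30*(1/45) - 45*(-1/12))**2 = (2/3 + 15/4)**2 = (53/12)**2 = 2809/144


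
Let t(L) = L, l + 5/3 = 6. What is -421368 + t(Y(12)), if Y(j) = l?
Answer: -1264091/3 ≈ -4.2136e+5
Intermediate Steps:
l = 13/3 (l = -5/3 + 6 = 13/3 ≈ 4.3333)
Y(j) = 13/3
-421368 + t(Y(12)) = -421368 + 13/3 = -1264091/3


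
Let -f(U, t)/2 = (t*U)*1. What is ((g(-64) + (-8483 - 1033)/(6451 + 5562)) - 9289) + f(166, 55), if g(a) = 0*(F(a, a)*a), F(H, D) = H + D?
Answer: -330955653/12013 ≈ -27550.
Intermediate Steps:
f(U, t) = -2*U*t (f(U, t) = -2*t*U = -2*U*t)
F(H, D) = D + H
g(a) = 0 (g(a) = 0*((a + a)*a) = 0*((2*a)*a) = 0*(2*a**2) = 0)
((g(-64) + (-8483 - 1033)/(6451 + 5562)) - 9289) + f(166, 55) = ((0 + (-8483 - 1033)/(6451 + 5562)) - 9289) - 2*166*55 = ((0 - 9516/12013) - 9289) - 18260 = (-9516/12013 - 9289) - 18260 = -111598273/12013 - 18260 = -330955653/12013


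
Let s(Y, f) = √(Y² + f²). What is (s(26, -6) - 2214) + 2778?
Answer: 564 + 2*√178 ≈ 590.68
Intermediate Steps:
(s(26, -6) - 2214) + 2778 = (√(26² + (-6)²) - 2214) + 2778 = (√(676 + 36) - 2214) + 2778 = (√712 - 2214) + 2778 = (2*√178 - 2214) + 2778 = (-2214 + 2*√178) + 2778 = 564 + 2*√178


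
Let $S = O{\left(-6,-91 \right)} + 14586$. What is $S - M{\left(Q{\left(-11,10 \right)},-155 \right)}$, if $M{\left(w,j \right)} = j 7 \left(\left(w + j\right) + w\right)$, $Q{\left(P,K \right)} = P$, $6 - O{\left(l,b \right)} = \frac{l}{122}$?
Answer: $- \frac{10824630}{61} \approx -1.7745 \cdot 10^{5}$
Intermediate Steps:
$O{\left(l,b \right)} = 6 - \frac{l}{122}$
$M{\left(w,j \right)} = 7 j \left(j + 2 w\right)$ ($M{\left(w,j \right)} = 7 j \left(\left(j + w\right) + w\right) = 7 j \left(j + 2 w\right)$)
$S = \frac{890115}{61}$ ($S = \left(6 - - \frac{3}{61}\right) + 14586 = \left(6 + \frac{3}{61}\right) + 14586 = \frac{369}{61} + 14586 = \frac{890115}{61} \approx 14592.0$)
$S - M{\left(Q{\left(-11,10 \right)},-155 \right)} = \frac{890115}{61} - 7 \left(-155\right) \left(-155 + 2 \left(-11\right)\right) = \frac{890115}{61} - 7 \left(-155\right) \left(-155 - 22\right) = \frac{890115}{61} - 7 \left(-155\right) \left(-177\right) = \frac{890115}{61} - 192045 = - \frac{10824630}{61}$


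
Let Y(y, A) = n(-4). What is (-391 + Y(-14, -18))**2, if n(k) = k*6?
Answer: 172225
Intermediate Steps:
n(k) = 6*k
Y(y, A) = -24 (Y(y, A) = 6*(-4) = -24)
(-391 + Y(-14, -18))**2 = (-391 - 24)**2 = (-415)**2 = 172225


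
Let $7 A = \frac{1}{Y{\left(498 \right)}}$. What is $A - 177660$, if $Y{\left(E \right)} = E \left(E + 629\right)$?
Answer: $- \frac{697976750519}{3928722} \approx -1.7766 \cdot 10^{5}$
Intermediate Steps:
$Y{\left(E \right)} = E \left(629 + E\right)$
$A = \frac{1}{3928722}$ ($A = \frac{1}{7 \cdot 498 \left(629 + 498\right)} = \frac{1}{7 \cdot 498 \cdot 1127} = \frac{1}{7 \cdot 561246} = \frac{1}{7} \cdot \frac{1}{561246} = \frac{1}{3928722} \approx 2.5454 \cdot 10^{-7}$)
$A - 177660 = \frac{1}{3928722} - 177660 = - \frac{697976750519}{3928722}$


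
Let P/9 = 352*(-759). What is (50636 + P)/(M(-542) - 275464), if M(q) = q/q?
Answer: 2353876/275463 ≈ 8.5452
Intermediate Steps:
P = -2404512 (P = 9*(352*(-759)) = 9*(-267168) = -2404512)
M(q) = 1
(50636 + P)/(M(-542) - 275464) = (50636 - 2404512)/(1 - 275464) = -2353876/(-275463) = -2353876*(-1/275463) = 2353876/275463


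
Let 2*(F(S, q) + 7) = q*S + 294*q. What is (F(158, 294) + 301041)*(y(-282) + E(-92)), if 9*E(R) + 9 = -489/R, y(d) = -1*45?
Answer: -2302800887/138 ≈ -1.6687e+7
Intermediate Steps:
F(S, q) = -7 + 147*q + S*q/2 (F(S, q) = -7 + (q*S + 294*q)/2 = -7 + (S*q + 294*q)/2 = -7 + (294*q + S*q)/2 = -7 + (147*q + S*q/2) = -7 + 147*q + S*q/2)
y(d) = -45
E(R) = -1 - 163/(3*R) (E(R) = -1 + (-489/R)/9 = -1 - 163/(3*R))
(F(158, 294) + 301041)*(y(-282) + E(-92)) = ((-7 + 147*294 + (½)*158*294) + 301041)*(-45 + (-163/3 - 1*(-92))/(-92)) = ((-7 + 43218 + 23226) + 301041)*(-45 - (-163/3 + 92)/92) = (66437 + 301041)*(-45 - 1/92*113/3) = 367478*(-45 - 113/276) = 367478*(-12533/276) = -2302800887/138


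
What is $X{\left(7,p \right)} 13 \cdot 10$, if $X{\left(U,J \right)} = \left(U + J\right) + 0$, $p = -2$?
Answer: $650$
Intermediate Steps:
$X{\left(U,J \right)} = J + U$ ($X{\left(U,J \right)} = \left(J + U\right) + 0 = J + U$)
$X{\left(7,p \right)} 13 \cdot 10 = \left(-2 + 7\right) 13 \cdot 10 = 5 \cdot 13 \cdot 10 = 65 \cdot 10 = 650$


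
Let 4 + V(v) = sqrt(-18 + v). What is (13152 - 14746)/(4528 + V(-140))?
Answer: -3605628/10233367 + 797*I*sqrt(158)/10233367 ≈ -0.35234 + 0.00097897*I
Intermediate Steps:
V(v) = -4 + sqrt(-18 + v)
(13152 - 14746)/(4528 + V(-140)) = (13152 - 14746)/(4528 + (-4 + sqrt(-18 - 140))) = -1594/(4528 + (-4 + sqrt(-158))) = -1594/(4528 + (-4 + I*sqrt(158))) = -1594/(4524 + I*sqrt(158))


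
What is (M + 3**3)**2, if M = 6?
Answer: 1089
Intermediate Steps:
(M + 3**3)**2 = (6 + 3**3)**2 = (6 + 27)**2 = 33**2 = 1089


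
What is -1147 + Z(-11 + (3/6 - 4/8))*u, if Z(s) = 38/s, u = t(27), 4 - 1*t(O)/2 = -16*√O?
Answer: -12921/11 - 3648*√3/11 ≈ -1749.0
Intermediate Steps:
t(O) = 8 + 32*√O (t(O) = 8 - (-32)*√O = 8 + 32*√O)
u = 8 + 96*√3 (u = 8 + 32*√27 = 8 + 32*(3*√3) = 8 + 96*√3 ≈ 174.28)
-1147 + Z(-11 + (3/6 - 4/8))*u = -1147 + (38/(-11 + (3/6 - 4/8)))*(8 + 96*√3) = -1147 + (38/(-11 + (3*(⅙) - 4*⅛)))*(8 + 96*√3) = -1147 + (38/(-11 + (½ - ½)))*(8 + 96*√3) = -1147 + (38/(-11 + 0))*(8 + 96*√3) = -1147 + (38/(-11))*(8 + 96*√3) = -1147 + (38*(-1/11))*(8 + 96*√3) = -1147 - 38*(8 + 96*√3)/11 = -1147 + (-304/11 - 3648*√3/11) = -12921/11 - 3648*√3/11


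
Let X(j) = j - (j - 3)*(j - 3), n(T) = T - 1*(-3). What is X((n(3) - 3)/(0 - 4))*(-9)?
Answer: 2133/16 ≈ 133.31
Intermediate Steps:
n(T) = 3 + T (n(T) = T + 3 = 3 + T)
X(j) = j - (-3 + j)² (X(j) = j - (-3 + j)*(-3 + j) = j - (-3 + j)²)
X((n(3) - 3)/(0 - 4))*(-9) = (((3 + 3) - 3)/(0 - 4) - (-3 + ((3 + 3) - 3)/(0 - 4))²)*(-9) = ((6 - 3)/(-4) - (-3 + (6 - 3)/(-4))²)*(-9) = (3*(-¼) - (-3 + 3*(-¼))²)*(-9) = (-¾ - (-3 - ¾)²)*(-9) = (-¾ - (-15/4)²)*(-9) = (-¾ - 1*225/16)*(-9) = (-¾ - 225/16)*(-9) = -237/16*(-9) = 2133/16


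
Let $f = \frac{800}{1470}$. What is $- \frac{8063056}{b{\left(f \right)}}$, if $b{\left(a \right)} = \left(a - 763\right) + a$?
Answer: $\frac{1185269232}{112001} \approx 10583.0$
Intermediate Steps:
$f = \frac{80}{147}$ ($f = 800 \cdot \frac{1}{1470} = \frac{80}{147} \approx 0.54422$)
$b{\left(a \right)} = -763 + 2 a$ ($b{\left(a \right)} = \left(-763 + a\right) + a = -763 + 2 a$)
$- \frac{8063056}{b{\left(f \right)}} = - \frac{8063056}{-763 + 2 \cdot \frac{80}{147}} = - \frac{8063056}{-763 + \frac{160}{147}} = - \frac{8063056}{- \frac{112001}{147}} = \left(-8063056\right) \left(- \frac{147}{112001}\right) = \frac{1185269232}{112001}$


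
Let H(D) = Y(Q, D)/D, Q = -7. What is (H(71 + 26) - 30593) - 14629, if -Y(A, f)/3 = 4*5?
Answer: -4386594/97 ≈ -45223.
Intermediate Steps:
Y(A, f) = -60 (Y(A, f) = -12*5 = -3*20 = -60)
H(D) = -60/D
(H(71 + 26) - 30593) - 14629 = (-60/(71 + 26) - 30593) - 14629 = (-60/97 - 30593) - 14629 = -2967581/97 - 14629 = -4386594/97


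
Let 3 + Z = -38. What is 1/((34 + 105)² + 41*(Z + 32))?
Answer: 1/18952 ≈ 5.2765e-5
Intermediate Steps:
Z = -41 (Z = -3 - 38 = -41)
1/((34 + 105)² + 41*(Z + 32)) = 1/((34 + 105)² + 41*(-41 + 32)) = 1/(139² + 41*(-9)) = 1/(19321 - 369) = 1/18952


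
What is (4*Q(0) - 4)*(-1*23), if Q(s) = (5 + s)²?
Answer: -2208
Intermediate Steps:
(4*Q(0) - 4)*(-1*23) = (4*(5 + 0)² - 4)*(-1*23) = (4*5² - 4)*(-23) = (4*25 - 4)*(-23) = (100 - 4)*(-23) = 96*(-23) = -2208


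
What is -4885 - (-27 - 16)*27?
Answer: -3724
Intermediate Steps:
-4885 - (-27 - 16)*27 = -4885 - (-43)*27 = -4885 - 1*(-1161) = -4885 + 1161 = -3724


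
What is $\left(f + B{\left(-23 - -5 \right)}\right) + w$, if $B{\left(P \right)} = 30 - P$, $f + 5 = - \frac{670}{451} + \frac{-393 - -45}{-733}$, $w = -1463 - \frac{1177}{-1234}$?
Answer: $- \frac{579297238957}{407939422} \approx -1420.1$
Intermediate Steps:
$w = - \frac{1804165}{1234}$ ($w = -1463 - 1177 \left(- \frac{1}{1234}\right) = -1463 - - \frac{1177}{1234} = -1463 + \frac{1177}{1234} = - \frac{1804165}{1234} \approx -1462.0$)
$f = - \frac{1987077}{330583}$ ($f = -5 - \left(\frac{670}{451} - \frac{-393 - -45}{-733}\right) = -5 - \left(\frac{670}{451} - \left(-393 + 45\right) \left(- \frac{1}{733}\right)\right) = -5 - \frac{334162}{330583} = - \frac{1987077}{330583} \approx -6.0108$)
$\left(f + B{\left(-23 - -5 \right)}\right) + w = \left(- \frac{1987077}{330583} + \left(30 - \left(-23 - -5\right)\right)\right) - \frac{1804165}{1234} = \left(- \frac{1987077}{330583} + \left(30 - \left(-23 + 5\right)\right)\right) - \frac{1804165}{1234} = \left(- \frac{1987077}{330583} + \left(30 - -18\right)\right) - \frac{1804165}{1234} = \left(- \frac{1987077}{330583} + \left(30 + 18\right)\right) - \frac{1804165}{1234} = \left(- \frac{1987077}{330583} + 48\right) - \frac{1804165}{1234} = \frac{13880907}{330583} - \frac{1804165}{1234} = - \frac{579297238957}{407939422}$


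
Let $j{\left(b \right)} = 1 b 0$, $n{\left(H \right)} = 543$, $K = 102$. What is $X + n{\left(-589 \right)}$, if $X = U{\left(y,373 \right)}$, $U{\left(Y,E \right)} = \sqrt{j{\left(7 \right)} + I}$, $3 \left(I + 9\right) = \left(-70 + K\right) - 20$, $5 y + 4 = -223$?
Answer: $543 + i \sqrt{5} \approx 543.0 + 2.2361 i$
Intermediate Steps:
$j{\left(b \right)} = 0$ ($j{\left(b \right)} = b 0 = 0$)
$y = - \frac{227}{5}$ ($y = - \frac{4}{5} + \frac{1}{5} \left(-223\right) = - \frac{4}{5} - \frac{223}{5} = - \frac{227}{5} \approx -45.4$)
$I = -5$ ($I = -9 + \frac{\left(-70 + 102\right) - 20}{3} = -9 + \frac{32 - 20}{3} = -9 + \frac{1}{3} \cdot 12 = -9 + 4 = -5$)
$U{\left(Y,E \right)} = i \sqrt{5}$ ($U{\left(Y,E \right)} = \sqrt{0 - 5} = \sqrt{-5} = i \sqrt{5}$)
$X = i \sqrt{5} \approx 2.2361 i$
$X + n{\left(-589 \right)} = i \sqrt{5} + 543 = 543 + i \sqrt{5}$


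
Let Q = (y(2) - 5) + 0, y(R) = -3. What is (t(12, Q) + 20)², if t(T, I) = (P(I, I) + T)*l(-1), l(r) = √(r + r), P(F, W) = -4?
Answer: 272 + 320*I*√2 ≈ 272.0 + 452.55*I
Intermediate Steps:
l(r) = √2*√r (l(r) = √(2*r) = √2*√r)
Q = -8 (Q = (-3 - 5) + 0 = -8 + 0 = -8)
t(T, I) = I*√2*(-4 + T) (t(T, I) = (-4 + T)*(√2*√(-1)) = (-4 + T)*(√2*I) = (-4 + T)*(I*√2) = I*√2*(-4 + T))
(t(12, Q) + 20)² = (I*√2*(-4 + 12) + 20)² = (I*√2*8 + 20)² = (8*I*√2 + 20)² = (20 + 8*I*√2)²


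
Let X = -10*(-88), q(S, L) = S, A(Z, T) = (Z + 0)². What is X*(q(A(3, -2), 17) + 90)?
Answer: 87120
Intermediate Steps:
A(Z, T) = Z²
X = 880
X*(q(A(3, -2), 17) + 90) = 880*(3² + 90) = 880*(9 + 90) = 880*99 = 87120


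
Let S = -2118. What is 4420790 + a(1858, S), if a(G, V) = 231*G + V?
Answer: 4847870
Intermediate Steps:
a(G, V) = V + 231*G
4420790 + a(1858, S) = 4420790 + (-2118 + 231*1858) = 4420790 + (-2118 + 429198) = 4420790 + 427080 = 4847870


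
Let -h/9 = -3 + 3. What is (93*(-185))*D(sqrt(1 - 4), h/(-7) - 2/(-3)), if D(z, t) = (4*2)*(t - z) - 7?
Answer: 28675 + 137640*I*sqrt(3) ≈ 28675.0 + 2.384e+5*I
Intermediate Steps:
h = 0 (h = -9*(-3 + 3) = -9*0 = 0)
D(z, t) = -7 - 8*z + 8*t (D(z, t) = 8*(t - z) - 7 = (-8*z + 8*t) - 7 = -7 - 8*z + 8*t)
(93*(-185))*D(sqrt(1 - 4), h/(-7) - 2/(-3)) = (93*(-185))*(-7 - 8*sqrt(1 - 4) + 8*(0/(-7) - 2/(-3))) = -17205*(-7 - 8*I*sqrt(3) + 8*(0*(-1/7) - 2*(-1/3))) = -17205*(-7 - 8*I*sqrt(3) + 8*(0 + 2/3)) = -17205*(-7 - 8*I*sqrt(3) + 8*(2/3)) = -17205*(-7 - 8*I*sqrt(3) + 16/3) = -17205*(-5/3 - 8*I*sqrt(3)) = 28675 + 137640*I*sqrt(3)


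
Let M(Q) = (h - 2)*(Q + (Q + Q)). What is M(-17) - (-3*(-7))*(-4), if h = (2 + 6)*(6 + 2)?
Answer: -3078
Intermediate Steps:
h = 64 (h = 8*8 = 64)
M(Q) = 186*Q (M(Q) = (64 - 2)*(Q + (Q + Q)) = 62*(Q + 2*Q) = 62*(3*Q) = 186*Q)
M(-17) - (-3*(-7))*(-4) = 186*(-17) - (-3*(-7))*(-4) = -3162 - 21*(-4) = -3162 - 1*(-84) = -3162 + 84 = -3078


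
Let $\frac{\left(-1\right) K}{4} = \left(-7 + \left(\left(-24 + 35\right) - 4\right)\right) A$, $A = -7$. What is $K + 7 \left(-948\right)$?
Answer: $-6636$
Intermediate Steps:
$K = 0$ ($K = - 4 \left(-7 + \left(\left(-24 + 35\right) - 4\right)\right) \left(-7\right) = - 4 \left(-7 + \left(11 - 4\right)\right) \left(-7\right) = - 4 \left(-7 + 7\right) \left(-7\right) = - 4 \cdot 0 \left(-7\right) = \left(-4\right) 0 = 0$)
$K + 7 \left(-948\right) = 0 + 7 \left(-948\right) = 0 - 6636 = -6636$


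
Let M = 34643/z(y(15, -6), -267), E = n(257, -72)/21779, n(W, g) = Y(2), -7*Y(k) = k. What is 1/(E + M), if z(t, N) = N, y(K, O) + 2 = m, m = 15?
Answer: -40704951/5281429813 ≈ -0.0077072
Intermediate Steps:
y(K, O) = 13 (y(K, O) = -2 + 15 = 13)
Y(k) = -k/7
n(W, g) = -2/7 (n(W, g) = -1/7*2 = -2/7)
E = -2/152453 (E = -2/7/21779 = -2/7*1/21779 = -2/152453 ≈ -1.3119e-5)
M = -34643/267 (M = 34643/(-267) = 34643*(-1/267) = -34643/267 ≈ -129.75)
1/(E + M) = 1/(-2/152453 - 34643/267) = 1/(-5281429813/40704951) = -40704951/5281429813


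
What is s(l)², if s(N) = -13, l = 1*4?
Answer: 169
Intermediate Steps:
l = 4
s(l)² = (-13)² = 169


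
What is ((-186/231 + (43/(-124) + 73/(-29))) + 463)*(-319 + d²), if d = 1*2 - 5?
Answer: -635925105/4466 ≈ -1.4239e+5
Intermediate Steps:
d = -3 (d = 2 - 5 = -3)
((-186/231 + (43/(-124) + 73/(-29))) + 463)*(-319 + d²) = ((-186/231 + (43/(-124) + 73/(-29))) + 463)*(-319 + (-3)²) = ((-186*1/231 + (43*(-1/124) + 73*(-1/29))) + 463)*(-319 + 9) = ((-62/77 + (-43/124 - 73/29)) + 463)*(-310) = ((-62/77 - 10299/3596) + 463)*(-310) = (-1015975/276892 + 463)*(-310) = (127185021/276892)*(-310) = -635925105/4466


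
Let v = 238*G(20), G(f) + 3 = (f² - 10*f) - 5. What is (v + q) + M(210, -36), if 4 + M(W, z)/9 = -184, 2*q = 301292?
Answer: 194650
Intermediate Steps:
q = 150646 (q = (½)*301292 = 150646)
G(f) = -8 + f² - 10*f (G(f) = -3 + ((f² - 10*f) - 5) = -3 + (-5 + f² - 10*f) = -8 + f² - 10*f)
M(W, z) = -1692 (M(W, z) = -36 + 9*(-184) = -36 - 1656 = -1692)
v = 45696 (v = 238*(-8 + 20² - 10*20) = 238*(-8 + 400 - 200) = 238*192 = 45696)
(v + q) + M(210, -36) = (45696 + 150646) - 1692 = 196342 - 1692 = 194650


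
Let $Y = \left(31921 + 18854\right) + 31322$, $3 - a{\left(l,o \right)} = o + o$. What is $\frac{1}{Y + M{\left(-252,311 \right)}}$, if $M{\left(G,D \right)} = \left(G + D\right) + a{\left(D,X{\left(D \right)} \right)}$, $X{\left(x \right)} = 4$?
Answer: $\frac{1}{82151} \approx 1.2173 \cdot 10^{-5}$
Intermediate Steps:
$a{\left(l,o \right)} = 3 - 2 o$ ($a{\left(l,o \right)} = 3 - \left(o + o\right) = 3 - 2 o$)
$M{\left(G,D \right)} = -5 + D + G$ ($M{\left(G,D \right)} = \left(G + D\right) + \left(3 - 8\right) = \left(D + G\right) + \left(3 - 8\right) = \left(D + G\right) - 5 = -5 + D + G$)
$Y = 82097$ ($Y = 50775 + 31322 = 82097$)
$\frac{1}{Y + M{\left(-252,311 \right)}} = \frac{1}{82097 - -54} = \frac{1}{82097 + 54} = \frac{1}{82151}$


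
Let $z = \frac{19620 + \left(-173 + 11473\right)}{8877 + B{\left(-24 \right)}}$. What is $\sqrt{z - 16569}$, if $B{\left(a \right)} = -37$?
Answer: $\frac{44 i \sqrt{417911}}{221} \approx 128.71 i$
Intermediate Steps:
$z = \frac{773}{221}$ ($z = \frac{19620 + \left(-173 + 11473\right)}{8877 - 37} = \frac{19620 + 11300}{8840} = 30920 \cdot \frac{1}{8840} = \frac{773}{221} \approx 3.4977$)
$\sqrt{z - 16569} = \sqrt{\frac{773}{221} - 16569} = \sqrt{- \frac{3660976}{221}} = \frac{44 i \sqrt{417911}}{221}$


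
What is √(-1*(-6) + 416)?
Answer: √422 ≈ 20.543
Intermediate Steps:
√(-1*(-6) + 416) = √(6 + 416) = √422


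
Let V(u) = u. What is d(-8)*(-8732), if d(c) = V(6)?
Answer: -52392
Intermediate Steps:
d(c) = 6
d(-8)*(-8732) = 6*(-8732) = -52392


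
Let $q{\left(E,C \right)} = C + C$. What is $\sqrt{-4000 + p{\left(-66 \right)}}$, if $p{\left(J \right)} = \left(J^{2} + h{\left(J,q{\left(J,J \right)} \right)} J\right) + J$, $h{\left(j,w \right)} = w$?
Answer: $\sqrt{9002} \approx 94.879$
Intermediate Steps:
$q{\left(E,C \right)} = 2 C$
$p{\left(J \right)} = J + 3 J^{2}$ ($p{\left(J \right)} = \left(J^{2} + 2 J J\right) + J = \left(J^{2} + 2 J^{2}\right) + J = 3 J^{2} + J = J + 3 J^{2}$)
$\sqrt{-4000 + p{\left(-66 \right)}} = \sqrt{-4000 - 66 \left(1 + 3 \left(-66\right)\right)} = \sqrt{-4000 - 66 \left(1 - 198\right)} = \sqrt{-4000 - -13002} = \sqrt{-4000 + 13002} = \sqrt{9002}$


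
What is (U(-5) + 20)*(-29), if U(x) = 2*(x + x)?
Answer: 0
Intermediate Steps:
U(x) = 4*x (U(x) = 2*(2*x) = 4*x)
(U(-5) + 20)*(-29) = (4*(-5) + 20)*(-29) = (-20 + 20)*(-29) = 0*(-29) = 0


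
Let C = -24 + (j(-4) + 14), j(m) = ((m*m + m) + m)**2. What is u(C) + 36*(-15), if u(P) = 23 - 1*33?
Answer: -550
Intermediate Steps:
j(m) = (m**2 + 2*m)**2 (j(m) = ((m**2 + m) + m)**2 = ((m + m**2) + m)**2 = (m**2 + 2*m)**2)
C = 54 (C = -24 + ((-4)**2*(2 - 4)**2 + 14) = -24 + (16*(-2)**2 + 14) = -24 + (16*4 + 14) = -24 + (64 + 14) = -24 + 78 = 54)
u(P) = -10 (u(P) = 23 - 33 = -10)
u(C) + 36*(-15) = -10 + 36*(-15) = -10 - 540 = -550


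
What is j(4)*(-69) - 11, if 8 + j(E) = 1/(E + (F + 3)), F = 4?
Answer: 5882/11 ≈ 534.73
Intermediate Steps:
j(E) = -8 + 1/(7 + E) (j(E) = -8 + 1/(E + (4 + 3)) = -8 + 1/(E + 7) = -8 + 1/(7 + E))
j(4)*(-69) - 11 = ((-55 - 8*4)/(7 + 4))*(-69) - 11 = ((-55 - 32)/11)*(-69) - 11 = ((1/11)*(-87))*(-69) - 11 = -87/11*(-69) - 11 = 6003/11 - 11 = 5882/11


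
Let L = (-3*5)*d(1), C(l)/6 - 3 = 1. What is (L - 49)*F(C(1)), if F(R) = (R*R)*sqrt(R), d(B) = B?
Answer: -73728*sqrt(6) ≈ -1.8060e+5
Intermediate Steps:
C(l) = 24 (C(l) = 18 + 6*1 = 18 + 6 = 24)
F(R) = R**(5/2) (F(R) = R**2*sqrt(R) = R**(5/2))
L = -15 (L = -3*5*1 = -15*1 = -15)
(L - 49)*F(C(1)) = (-15 - 49)*24**(5/2) = -73728*sqrt(6)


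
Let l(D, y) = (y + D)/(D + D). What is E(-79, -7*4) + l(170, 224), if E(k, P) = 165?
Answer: 28247/170 ≈ 166.16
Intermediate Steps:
l(D, y) = (D + y)/(2*D) (l(D, y) = (D + y)/((2*D)) = (D + y)*(1/(2*D)) = (D + y)/(2*D))
E(-79, -7*4) + l(170, 224) = 165 + (½)*(170 + 224)/170 = 165 + (½)*(1/170)*394 = 165 + 197/170 = 28247/170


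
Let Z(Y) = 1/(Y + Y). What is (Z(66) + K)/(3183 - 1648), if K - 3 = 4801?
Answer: 634129/202620 ≈ 3.1296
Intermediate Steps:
K = 4804 (K = 3 + 4801 = 4804)
Z(Y) = 1/(2*Y)
(Z(66) + K)/(3183 - 1648) = ((½)/66 + 4804)/(3183 - 1648) = ((½)*(1/66) + 4804)/1535 = (1/132 + 4804)*(1/1535) = (634129/132)*(1/1535) = 634129/202620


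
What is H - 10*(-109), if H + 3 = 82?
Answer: 1169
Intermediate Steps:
H = 79 (H = -3 + 82 = 79)
H - 10*(-109) = 79 - 10*(-109) = 79 + 1090 = 1169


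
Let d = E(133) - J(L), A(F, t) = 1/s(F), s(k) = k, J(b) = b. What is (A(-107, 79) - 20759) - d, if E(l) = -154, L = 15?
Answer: -2203131/107 ≈ -20590.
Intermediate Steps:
A(F, t) = 1/F
d = -169 (d = -154 - 1*15 = -154 - 15 = -169)
(A(-107, 79) - 20759) - d = (1/(-107) - 20759) - 1*(-169) = (-1/107 - 20759) + 169 = -2221214/107 + 169 = -2203131/107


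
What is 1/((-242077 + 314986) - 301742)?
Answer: -1/228833 ≈ -4.3700e-6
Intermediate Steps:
1/((-242077 + 314986) - 301742) = 1/(72909 - 301742) = 1/(-228833) = -1/228833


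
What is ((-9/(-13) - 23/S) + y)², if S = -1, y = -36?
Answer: 25600/169 ≈ 151.48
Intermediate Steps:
((-9/(-13) - 23/S) + y)² = ((-9/(-13) - 23/(-1)) - 36)² = ((-9*(-1/13) - 23*(-1)) - 36)² = ((9/13 + 23) - 36)² = (308/13 - 36)² = (-160/13)² = 25600/169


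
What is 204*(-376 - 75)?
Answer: -92004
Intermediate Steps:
204*(-376 - 75) = 204*(-451) = -92004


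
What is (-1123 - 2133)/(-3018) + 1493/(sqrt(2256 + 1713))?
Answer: 785167/31689 ≈ 24.777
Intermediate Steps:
(-1123 - 2133)/(-3018) + 1493/(sqrt(2256 + 1713)) = -3256*(-1/3018) + 1493/(sqrt(3969)) = 1628/1509 + 1493/63 = 785167/31689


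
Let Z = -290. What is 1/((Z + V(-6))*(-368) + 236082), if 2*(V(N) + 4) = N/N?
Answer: 1/344090 ≈ 2.9062e-6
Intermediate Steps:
V(N) = -7/2 (V(N) = -4 + (N/N)/2 = -4 + (½)*1 = -4 + ½ = -7/2)
1/((Z + V(-6))*(-368) + 236082) = 1/((-290 - 7/2)*(-368) + 236082) = 1/(-587/2*(-368) + 236082) = 1/(108008 + 236082) = 1/344090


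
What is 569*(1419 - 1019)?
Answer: 227600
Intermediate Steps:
569*(1419 - 1019) = 569*400 = 227600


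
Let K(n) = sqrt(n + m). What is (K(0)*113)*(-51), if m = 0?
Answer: 0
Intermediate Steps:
K(n) = sqrt(n) (K(n) = sqrt(n + 0) = sqrt(n))
(K(0)*113)*(-51) = (sqrt(0)*113)*(-51) = (0*113)*(-51) = 0*(-51) = 0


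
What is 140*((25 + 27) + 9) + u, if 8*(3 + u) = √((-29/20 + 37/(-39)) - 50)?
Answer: 8537 + I*√7969845/3120 ≈ 8537.0 + 0.90484*I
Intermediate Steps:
u = -3 + I*√7969845/3120 (u = -3 + √((-29/20 + 37/(-39)) - 50)/8 = -3 + √((-29*1/20 + 37*(-1/39)) - 50)/8 = -3 + √((-29/20 - 37/39) - 50)/8 = -3 + √(-1871/780 - 50)/8 = -3 + √(-40871/780)/8 = -3 + (I*√7969845/390)/8 = -3 + I*√7969845/3120 ≈ -3.0 + 0.90484*I)
140*((25 + 27) + 9) + u = 140*((25 + 27) + 9) + (-3 + I*√7969845/3120) = 140*(52 + 9) + (-3 + I*√7969845/3120) = 140*61 + (-3 + I*√7969845/3120) = 8540 + (-3 + I*√7969845/3120) = 8537 + I*√7969845/3120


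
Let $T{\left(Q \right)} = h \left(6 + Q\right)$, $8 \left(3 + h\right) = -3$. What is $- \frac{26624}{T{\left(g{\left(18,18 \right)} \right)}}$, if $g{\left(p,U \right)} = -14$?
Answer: $- \frac{26624}{27} \approx -986.07$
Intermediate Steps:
$h = - \frac{27}{8}$ ($h = -3 + \frac{1}{8} \left(-3\right) = -3 - \frac{3}{8} = - \frac{27}{8} \approx -3.375$)
$T{\left(Q \right)} = - \frac{81}{4} - \frac{27 Q}{8}$ ($T{\left(Q \right)} = - \frac{27 \left(6 + Q\right)}{8} = - \frac{81}{4} - \frac{27 Q}{8}$)
$- \frac{26624}{T{\left(g{\left(18,18 \right)} \right)}} = - \frac{26624}{- \frac{81}{4} - - \frac{189}{4}} = - \frac{26624}{- \frac{81}{4} + \frac{189}{4}} = - \frac{26624}{27}$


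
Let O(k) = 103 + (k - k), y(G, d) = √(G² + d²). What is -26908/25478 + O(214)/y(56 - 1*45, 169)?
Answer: -13454/12739 + 103*√28682/28682 ≈ -0.44795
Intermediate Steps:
O(k) = 103 (O(k) = 103 + 0 = 103)
-26908/25478 + O(214)/y(56 - 1*45, 169) = -26908/25478 + 103/(√((56 - 1*45)² + 169²)) = -26908*1/25478 + 103/(√((56 - 45)² + 28561)) = -13454/12739 + 103/(√(11² + 28561)) = -13454/12739 + 103/(√(121 + 28561)) = -13454/12739 + 103/(√28682) = -13454/12739 + 103*(√28682/28682) = -13454/12739 + 103*√28682/28682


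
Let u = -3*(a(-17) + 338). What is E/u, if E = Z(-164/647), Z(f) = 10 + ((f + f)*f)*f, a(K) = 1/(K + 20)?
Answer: -2699578342/274902623345 ≈ -0.0098201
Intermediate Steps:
a(K) = 1/(20 + K)
Z(f) = 10 + 2*f³ (Z(f) = 10 + ((2*f)*f)*f = 10 + (2*f²)*f = 10 + 2*f³)
E = 2699578342/270840023 (E = 10 + 2*(-164/647)³ = 10 + 2*(-4410944/270840023) = 10 - 8821888/270840023 = 2699578342/270840023 ≈ 9.9674)
u = -1015 (u = -3*(1/(20 - 17) + 338) = -3*(1/3 + 338) = -3*(⅓ + 338) = -3*1015/3 = -1015)
E/u = (2699578342/270840023)/(-1015) = (2699578342/270840023)*(-1/1015) = -2699578342/274902623345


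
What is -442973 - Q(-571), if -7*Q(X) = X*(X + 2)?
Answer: -2775912/7 ≈ -3.9656e+5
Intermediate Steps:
Q(X) = -X*(2 + X)/7 (Q(X) = -X*(X + 2)/7 = -X*(2 + X)/7)
-442973 - Q(-571) = -442973 - (-1)*(-571)*(2 - 571)/7 = -442973 - (-1)*(-571)*(-569)/7 = -442973 - 1*(-324899/7) = -442973 + 324899/7 = -2775912/7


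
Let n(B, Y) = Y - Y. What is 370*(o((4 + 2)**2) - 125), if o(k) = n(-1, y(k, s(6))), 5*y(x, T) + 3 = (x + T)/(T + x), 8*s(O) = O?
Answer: -46250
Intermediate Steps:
s(O) = O/8
y(x, T) = -2/5 (y(x, T) = -3/5 + ((x + T)/(T + x))/5 = -3/5 + ((T + x)/(T + x))/5 = -3/5 + (1/5)*1 = -3/5 + 1/5 = -2/5)
n(B, Y) = 0
o(k) = 0
370*(o((4 + 2)**2) - 125) = 370*(0 - 125) = 370*(-125) = -46250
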